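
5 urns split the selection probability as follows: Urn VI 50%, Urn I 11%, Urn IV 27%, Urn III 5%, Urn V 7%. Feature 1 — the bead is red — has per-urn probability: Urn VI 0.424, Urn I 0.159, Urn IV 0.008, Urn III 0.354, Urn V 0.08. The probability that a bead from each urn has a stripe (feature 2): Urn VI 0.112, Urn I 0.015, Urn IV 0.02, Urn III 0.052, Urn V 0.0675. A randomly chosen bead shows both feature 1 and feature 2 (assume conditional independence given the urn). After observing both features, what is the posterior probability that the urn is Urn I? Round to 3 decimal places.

Prior × likelihood for each hypothesis:
  Urn VI: 0.5 × 0.424 × 0.112 = 0.023744
  Urn I: 0.11 × 0.159 × 0.015 = 0.00026235
  Urn IV: 0.27 × 0.008 × 0.02 = 0.0000432
  Urn III: 0.05 × 0.354 × 0.052 = 0.0009204
  Urn V: 0.07 × 0.08 × 0.0675 = 0.000378
Normalizing constant = 0.02534795.
P(Urn I | evidence) = 0.00026235 / 0.02534795 ≈ 0.010.

0.010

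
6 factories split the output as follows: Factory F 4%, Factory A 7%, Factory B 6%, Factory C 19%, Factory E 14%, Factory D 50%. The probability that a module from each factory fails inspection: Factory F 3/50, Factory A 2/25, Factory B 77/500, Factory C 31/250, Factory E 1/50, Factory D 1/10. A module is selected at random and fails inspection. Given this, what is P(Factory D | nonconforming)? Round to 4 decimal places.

Prior × likelihood for each hypothesis:
  Factory F: 0.04 × 0.06 = 0.0024
  Factory A: 0.07 × 0.08 = 0.0056
  Factory B: 0.06 × 0.154 = 0.00924
  Factory C: 0.19 × 0.124 = 0.02356
  Factory E: 0.14 × 0.02 = 0.0028
  Factory D: 0.5 × 0.1 = 0.05
Total = 0.0936.
P(Factory D | evidence) = 0.05 / 0.0936 ≈ 0.5342.

0.5342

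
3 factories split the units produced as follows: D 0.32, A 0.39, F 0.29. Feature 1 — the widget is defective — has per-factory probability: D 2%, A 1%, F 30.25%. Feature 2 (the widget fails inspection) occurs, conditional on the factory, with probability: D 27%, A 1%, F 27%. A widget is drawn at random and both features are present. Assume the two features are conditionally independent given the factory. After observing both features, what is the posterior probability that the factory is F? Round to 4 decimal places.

Compute prior × likelihood for every hypothesis:
  D: 0.32 × 0.02 × 0.27 = 0.001728
  A: 0.39 × 0.01 × 0.01 = 0.000039
  F: 0.29 × 0.3025 × 0.27 = 0.02368575
Sum = 0.02545275.
P(F | evidence) = 0.02368575 / 0.02545275 ≈ 0.9306.

0.9306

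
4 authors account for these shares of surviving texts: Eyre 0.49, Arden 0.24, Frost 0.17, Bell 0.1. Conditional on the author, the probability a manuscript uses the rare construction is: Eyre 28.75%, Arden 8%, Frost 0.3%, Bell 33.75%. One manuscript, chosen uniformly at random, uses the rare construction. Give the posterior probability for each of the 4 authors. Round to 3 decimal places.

Eyre 0.725, Arden 0.099, Frost 0.003, Bell 0.174

By Bayes' rule, posterior ∝ prior × likelihood:
  Eyre: 0.49 × 0.2875 = 0.140875
  Arden: 0.24 × 0.08 = 0.0192
  Frost: 0.17 × 0.003 = 0.00051
  Bell: 0.1 × 0.3375 = 0.03375
Total = 0.194335.
P(Eyre | rare-form) = 0.140875/0.194335 ≈ 0.725
P(Arden | rare-form) = 0.0192/0.194335 ≈ 0.099
P(Frost | rare-form) = 0.00051/0.194335 ≈ 0.003
P(Bell | rare-form) = 0.03375/0.194335 ≈ 0.174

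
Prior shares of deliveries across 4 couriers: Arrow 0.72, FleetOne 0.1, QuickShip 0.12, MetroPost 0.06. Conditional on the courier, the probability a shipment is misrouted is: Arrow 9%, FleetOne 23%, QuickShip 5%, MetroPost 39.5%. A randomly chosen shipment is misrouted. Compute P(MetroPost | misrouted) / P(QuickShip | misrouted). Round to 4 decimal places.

Compute prior × likelihood for every hypothesis:
  Arrow: 0.72 × 0.09 = 0.0648
  FleetOne: 0.1 × 0.23 = 0.023
  QuickShip: 0.12 × 0.05 = 0.006
  MetroPost: 0.06 × 0.395 = 0.0237
Sum = 0.1175.
The ratio is 0.0237 / 0.006 (the normalizer cancels) = 3.9500.

3.9500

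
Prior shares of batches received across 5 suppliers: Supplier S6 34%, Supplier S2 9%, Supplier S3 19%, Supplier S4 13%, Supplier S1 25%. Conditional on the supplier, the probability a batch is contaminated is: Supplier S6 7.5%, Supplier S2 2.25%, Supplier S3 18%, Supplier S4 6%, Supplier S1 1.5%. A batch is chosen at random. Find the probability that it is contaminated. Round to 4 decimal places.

By Bayes' rule, posterior ∝ prior × likelihood:
  Supplier S6: 0.34 × 0.075 = 0.0255
  Supplier S2: 0.09 × 0.0225 = 0.002025
  Supplier S3: 0.19 × 0.18 = 0.0342
  Supplier S4: 0.13 × 0.06 = 0.0078
  Supplier S1: 0.25 × 0.015 = 0.00375
P(contaminated) = 0.0255 + 0.002025 + 0.0342 + 0.0078 + 0.00375 = 0.073275 → 0.0733.

0.0733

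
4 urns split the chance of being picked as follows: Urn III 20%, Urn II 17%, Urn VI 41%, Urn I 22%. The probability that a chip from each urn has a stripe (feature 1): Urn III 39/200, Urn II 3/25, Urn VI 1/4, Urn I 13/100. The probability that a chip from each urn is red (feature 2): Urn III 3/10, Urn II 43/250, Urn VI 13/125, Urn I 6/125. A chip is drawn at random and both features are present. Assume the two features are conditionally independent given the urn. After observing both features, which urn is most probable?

Compute prior × likelihood for every hypothesis:
  Urn III: 0.2 × 0.195 × 0.3 = 0.0117
  Urn II: 0.17 × 0.12 × 0.172 = 0.0035088
  Urn VI: 0.41 × 0.25 × 0.104 = 0.01066
  Urn I: 0.22 × 0.13 × 0.048 = 0.0013728
Sum = 0.0272416.
Largest term belongs to Urn III, so Urn III is most probable.

Urn III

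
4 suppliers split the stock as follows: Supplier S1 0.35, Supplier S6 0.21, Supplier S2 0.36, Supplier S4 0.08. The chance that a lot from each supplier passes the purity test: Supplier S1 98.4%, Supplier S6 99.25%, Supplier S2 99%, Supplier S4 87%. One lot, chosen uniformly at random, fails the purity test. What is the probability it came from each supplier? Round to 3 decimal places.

Taking complements, P(off-spec | each) = Supplier S1 0.016, Supplier S6 0.0075, Supplier S2 0.01, Supplier S4 0.13.
By Bayes' rule, posterior ∝ prior × likelihood:
  Supplier S1: 0.35 × 0.016 = 0.0056
  Supplier S6: 0.21 × 0.0075 = 0.001575
  Supplier S2: 0.36 × 0.01 = 0.0036
  Supplier S4: 0.08 × 0.13 = 0.0104
Total = 0.021175.
P(Supplier S1 | off-spec) = 0.0056/0.021175 ≈ 0.264
P(Supplier S6 | off-spec) = 0.001575/0.021175 ≈ 0.074
P(Supplier S2 | off-spec) = 0.0036/0.021175 ≈ 0.170
P(Supplier S4 | off-spec) = 0.0104/0.021175 ≈ 0.491

Supplier S1 0.264, Supplier S6 0.074, Supplier S2 0.170, Supplier S4 0.491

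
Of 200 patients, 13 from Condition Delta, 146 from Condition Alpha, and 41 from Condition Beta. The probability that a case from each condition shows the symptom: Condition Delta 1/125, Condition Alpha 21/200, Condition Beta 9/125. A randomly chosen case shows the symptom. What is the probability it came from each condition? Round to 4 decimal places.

Prior × likelihood for each hypothesis:
  Condition Delta: 0.065 × 0.008 = 0.00052
  Condition Alpha: 0.73 × 0.105 = 0.07665
  Condition Beta: 0.205 × 0.072 = 0.01476
Normalizing constant = 0.09193.
P(Condition Delta | symptomatic) = 0.00052/0.09193 ≈ 0.0057
P(Condition Alpha | symptomatic) = 0.07665/0.09193 ≈ 0.8338
P(Condition Beta | symptomatic) = 0.01476/0.09193 ≈ 0.1606
(Check: 0.0057+0.8338+0.1606 = 1.0001.)

Condition Delta 0.0057, Condition Alpha 0.8338, Condition Beta 0.1606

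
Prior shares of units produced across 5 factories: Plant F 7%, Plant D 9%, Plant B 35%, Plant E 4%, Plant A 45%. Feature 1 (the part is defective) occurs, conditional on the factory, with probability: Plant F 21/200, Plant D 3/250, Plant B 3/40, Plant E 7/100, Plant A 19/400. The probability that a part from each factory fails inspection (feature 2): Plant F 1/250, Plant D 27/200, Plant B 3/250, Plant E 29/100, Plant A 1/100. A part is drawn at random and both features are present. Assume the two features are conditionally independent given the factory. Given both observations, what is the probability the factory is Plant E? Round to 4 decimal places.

Compute prior × likelihood for every hypothesis:
  Plant F: 0.07 × 0.105 × 0.004 = 0.0000294
  Plant D: 0.09 × 0.012 × 0.135 = 0.0001458
  Plant B: 0.35 × 0.075 × 0.012 = 0.000315
  Plant E: 0.04 × 0.07 × 0.29 = 0.000812
  Plant A: 0.45 × 0.0475 × 0.01 = 0.00021375
Normalizing constant = 0.00151595.
P(Plant E | evidence) = 0.000812 / 0.00151595 ≈ 0.5356.

0.5356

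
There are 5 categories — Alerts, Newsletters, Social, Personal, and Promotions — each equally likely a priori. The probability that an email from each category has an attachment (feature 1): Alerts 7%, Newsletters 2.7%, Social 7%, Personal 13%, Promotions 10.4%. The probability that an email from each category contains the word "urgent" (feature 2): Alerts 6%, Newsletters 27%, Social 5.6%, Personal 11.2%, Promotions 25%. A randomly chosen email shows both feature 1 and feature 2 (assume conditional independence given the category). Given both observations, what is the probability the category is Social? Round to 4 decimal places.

0.0700

With a uniform prior (1/5 each), posterior ∝ likelihood:
  Alerts: 0.07 × 0.06 = 0.0042
  Newsletters: 0.027 × 0.27 = 0.00729
  Social: 0.07 × 0.056 = 0.00392
  Personal: 0.13 × 0.112 = 0.01456
  Promotions: 0.104 × 0.25 = 0.026
Normalizing constant = 0.05597.
P(Social | evidence) = 0.00392 / 0.05597 ≈ 0.0700.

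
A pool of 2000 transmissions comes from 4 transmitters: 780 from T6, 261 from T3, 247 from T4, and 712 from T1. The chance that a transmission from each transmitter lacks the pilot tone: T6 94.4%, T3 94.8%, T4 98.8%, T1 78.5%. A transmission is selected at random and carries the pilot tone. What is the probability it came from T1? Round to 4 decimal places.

Taking complements, P(pilot | each) = T6 0.056, T3 0.052, T4 0.012, T1 0.215.
By Bayes' rule, posterior ∝ prior × likelihood:
  T6: 0.39 × 0.056 = 0.02184
  T3: 0.1305 × 0.052 = 0.006786
  T4: 0.1235 × 0.012 = 0.001482
  T1: 0.356 × 0.215 = 0.07654
Sum = 0.106648.
P(T1 | evidence) = 0.07654 / 0.106648 ≈ 0.7177.

0.7177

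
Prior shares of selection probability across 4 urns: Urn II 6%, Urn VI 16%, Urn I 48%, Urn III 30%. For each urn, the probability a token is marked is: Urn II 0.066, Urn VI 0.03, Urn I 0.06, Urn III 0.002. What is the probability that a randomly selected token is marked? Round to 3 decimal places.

0.038

Unnormalized posteriors (prior × likelihood):
  Urn II: 0.06 × 0.066 = 0.00396
  Urn VI: 0.16 × 0.03 = 0.0048
  Urn I: 0.48 × 0.06 = 0.0288
  Urn III: 0.3 × 0.002 = 0.0006
P(marked) = 0.00396 + 0.0048 + 0.0288 + 0.0006 = 0.03816 → 0.038.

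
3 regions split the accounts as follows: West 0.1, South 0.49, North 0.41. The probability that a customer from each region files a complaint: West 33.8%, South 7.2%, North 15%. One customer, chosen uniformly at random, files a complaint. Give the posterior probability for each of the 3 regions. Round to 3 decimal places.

Unnormalized posteriors (prior × likelihood):
  West: 0.1 × 0.338 = 0.0338
  South: 0.49 × 0.072 = 0.03528
  North: 0.41 × 0.15 = 0.0615
Normalizing constant = 0.13058.
P(West | complaint) = 0.0338/0.13058 ≈ 0.259
P(South | complaint) = 0.03528/0.13058 ≈ 0.270
P(North | complaint) = 0.0615/0.13058 ≈ 0.471
(Check: 0.259+0.270+0.471 = 1.000.)

West 0.259, South 0.270, North 0.471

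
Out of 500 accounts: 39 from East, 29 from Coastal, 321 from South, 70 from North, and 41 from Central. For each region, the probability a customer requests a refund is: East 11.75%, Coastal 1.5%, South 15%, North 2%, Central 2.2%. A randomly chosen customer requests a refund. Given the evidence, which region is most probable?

South

By Bayes' rule, posterior ∝ prior × likelihood:
  East: 0.078 × 0.1175 = 0.009165
  Coastal: 0.058 × 0.015 = 0.00087
  South: 0.642 × 0.15 = 0.0963
  North: 0.14 × 0.02 = 0.0028
  Central: 0.082 × 0.022 = 0.001804
Sum = 0.110939.
Largest term belongs to South, so South is most probable.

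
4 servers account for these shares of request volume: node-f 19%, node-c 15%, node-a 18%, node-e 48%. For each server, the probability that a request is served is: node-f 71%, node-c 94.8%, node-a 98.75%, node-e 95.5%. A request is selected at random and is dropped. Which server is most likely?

Taking complements, P(dropped | each) = node-f 0.29, node-c 0.052, node-a 0.0125, node-e 0.045.
Compute prior × likelihood for every hypothesis:
  node-f: 0.19 × 0.29 = 0.0551
  node-c: 0.15 × 0.052 = 0.0078
  node-a: 0.18 × 0.0125 = 0.00225
  node-e: 0.48 × 0.045 = 0.0216
Total = 0.08675.
Largest term belongs to node-f, so node-f is most probable.

node-f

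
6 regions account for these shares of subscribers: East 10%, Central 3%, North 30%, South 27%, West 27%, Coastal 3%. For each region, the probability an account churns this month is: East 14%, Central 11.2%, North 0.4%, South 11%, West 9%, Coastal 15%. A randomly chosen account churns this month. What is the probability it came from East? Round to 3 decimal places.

Unnormalized posteriors (prior × likelihood):
  East: 0.1 × 0.14 = 0.014
  Central: 0.03 × 0.112 = 0.00336
  North: 0.3 × 0.004 = 0.0012
  South: 0.27 × 0.11 = 0.0297
  West: 0.27 × 0.09 = 0.0243
  Coastal: 0.03 × 0.15 = 0.0045
Sum = 0.07706.
P(East | evidence) = 0.014 / 0.07706 ≈ 0.182.

0.182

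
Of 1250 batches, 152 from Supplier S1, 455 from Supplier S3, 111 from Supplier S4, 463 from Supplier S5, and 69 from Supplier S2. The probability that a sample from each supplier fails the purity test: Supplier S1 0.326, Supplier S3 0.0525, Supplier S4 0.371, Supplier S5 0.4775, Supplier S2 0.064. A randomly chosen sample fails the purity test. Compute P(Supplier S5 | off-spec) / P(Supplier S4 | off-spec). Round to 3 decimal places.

5.369

By Bayes' rule, posterior ∝ prior × likelihood:
  Supplier S1: 0.1216 × 0.326 = 0.0396416
  Supplier S3: 0.364 × 0.0525 = 0.01911
  Supplier S4: 0.0888 × 0.371 = 0.0329448
  Supplier S5: 0.3704 × 0.4775 = 0.176866
  Supplier S2: 0.0552 × 0.064 = 0.0035328
Total = 0.2720952.
The ratio is 0.176866 / 0.0329448 (the normalizer cancels) = 5.369.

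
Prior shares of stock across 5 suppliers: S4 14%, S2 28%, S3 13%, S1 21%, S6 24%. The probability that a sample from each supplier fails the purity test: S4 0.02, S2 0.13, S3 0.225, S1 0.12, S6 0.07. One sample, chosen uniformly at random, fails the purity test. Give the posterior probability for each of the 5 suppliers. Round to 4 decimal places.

Prior × likelihood for each hypothesis:
  S4: 0.14 × 0.02 = 0.0028
  S2: 0.28 × 0.13 = 0.0364
  S3: 0.13 × 0.225 = 0.02925
  S1: 0.21 × 0.12 = 0.0252
  S6: 0.24 × 0.07 = 0.0168
Normalizing constant = 0.11045.
P(S4 | off-spec) = 0.0028/0.11045 ≈ 0.0254
P(S2 | off-spec) = 0.0364/0.11045 ≈ 0.3296
P(S3 | off-spec) = 0.02925/0.11045 ≈ 0.2648
P(S1 | off-spec) = 0.0252/0.11045 ≈ 0.2282
P(S6 | off-spec) = 0.0168/0.11045 ≈ 0.1521
(Check: 0.0254+0.3296+0.2648+0.2282+0.1521 = 1.0001.)

S4 0.0254, S2 0.3296, S3 0.2648, S1 0.2282, S6 0.1521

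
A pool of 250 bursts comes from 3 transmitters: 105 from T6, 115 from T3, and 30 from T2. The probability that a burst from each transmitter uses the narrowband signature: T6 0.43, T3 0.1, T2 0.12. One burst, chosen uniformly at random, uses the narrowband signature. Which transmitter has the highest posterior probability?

Prior × likelihood for each hypothesis:
  T6: 0.42 × 0.43 = 0.1806
  T3: 0.46 × 0.1 = 0.046
  T2: 0.12 × 0.12 = 0.0144
Sum = 0.241.
Largest term belongs to T6, so T6 is most probable.

T6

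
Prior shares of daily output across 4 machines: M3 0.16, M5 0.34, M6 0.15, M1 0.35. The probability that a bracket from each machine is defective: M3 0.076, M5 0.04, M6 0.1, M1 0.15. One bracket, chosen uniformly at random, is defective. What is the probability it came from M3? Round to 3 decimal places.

0.130

By Bayes' rule, posterior ∝ prior × likelihood:
  M3: 0.16 × 0.076 = 0.01216
  M5: 0.34 × 0.04 = 0.0136
  M6: 0.15 × 0.1 = 0.015
  M1: 0.35 × 0.15 = 0.0525
Sum = 0.09326.
P(M3 | evidence) = 0.01216 / 0.09326 ≈ 0.130.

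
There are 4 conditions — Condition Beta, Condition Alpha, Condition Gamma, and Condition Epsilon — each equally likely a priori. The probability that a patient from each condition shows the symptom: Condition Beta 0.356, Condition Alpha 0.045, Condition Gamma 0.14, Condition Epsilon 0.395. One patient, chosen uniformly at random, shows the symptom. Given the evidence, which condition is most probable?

Condition Epsilon

With a uniform prior (1/4 each), posterior ∝ likelihood:
  Condition Beta: 0.356
  Condition Alpha: 0.045
  Condition Gamma: 0.14
  Condition Epsilon: 0.395
Sum = 0.936.
Largest term belongs to Condition Epsilon, so Condition Epsilon is most probable.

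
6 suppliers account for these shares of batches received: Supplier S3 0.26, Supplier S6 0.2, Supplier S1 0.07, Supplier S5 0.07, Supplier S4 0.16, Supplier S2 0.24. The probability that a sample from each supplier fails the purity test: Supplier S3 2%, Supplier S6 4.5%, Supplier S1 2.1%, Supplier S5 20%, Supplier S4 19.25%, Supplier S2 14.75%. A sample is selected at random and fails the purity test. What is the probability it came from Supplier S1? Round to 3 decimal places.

Compute prior × likelihood for every hypothesis:
  Supplier S3: 0.26 × 0.02 = 0.0052
  Supplier S6: 0.2 × 0.045 = 0.009
  Supplier S1: 0.07 × 0.021 = 0.00147
  Supplier S5: 0.07 × 0.2 = 0.014
  Supplier S4: 0.16 × 0.1925 = 0.0308
  Supplier S2: 0.24 × 0.1475 = 0.0354
Sum = 0.09587.
P(Supplier S1 | evidence) = 0.00147 / 0.09587 ≈ 0.015.

0.015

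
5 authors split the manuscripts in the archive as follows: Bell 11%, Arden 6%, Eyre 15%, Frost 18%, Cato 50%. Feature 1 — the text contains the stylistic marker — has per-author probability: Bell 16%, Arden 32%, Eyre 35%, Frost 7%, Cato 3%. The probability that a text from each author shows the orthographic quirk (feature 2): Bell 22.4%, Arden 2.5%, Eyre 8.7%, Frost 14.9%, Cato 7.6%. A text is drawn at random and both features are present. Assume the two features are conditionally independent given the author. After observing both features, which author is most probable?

Unnormalized posteriors (prior × likelihood):
  Bell: 0.11 × 0.16 × 0.224 = 0.0039424
  Arden: 0.06 × 0.32 × 0.025 = 0.00048
  Eyre: 0.15 × 0.35 × 0.087 = 0.0045675
  Frost: 0.18 × 0.07 × 0.149 = 0.0018774
  Cato: 0.5 × 0.03 × 0.076 = 0.00114
Normalizing constant = 0.0120073.
Largest term belongs to Eyre, so Eyre is most probable.

Eyre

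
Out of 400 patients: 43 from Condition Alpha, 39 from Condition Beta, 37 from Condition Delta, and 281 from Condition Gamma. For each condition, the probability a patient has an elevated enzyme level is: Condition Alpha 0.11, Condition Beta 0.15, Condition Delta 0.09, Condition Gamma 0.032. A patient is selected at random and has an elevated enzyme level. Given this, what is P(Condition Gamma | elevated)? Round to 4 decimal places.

0.3926

Compute prior × likelihood for every hypothesis:
  Condition Alpha: 0.1075 × 0.11 = 0.011825
  Condition Beta: 0.0975 × 0.15 = 0.014625
  Condition Delta: 0.0925 × 0.09 = 0.008325
  Condition Gamma: 0.7025 × 0.032 = 0.02248
Sum = 0.057255.
P(Condition Gamma | evidence) = 0.02248 / 0.057255 ≈ 0.3926.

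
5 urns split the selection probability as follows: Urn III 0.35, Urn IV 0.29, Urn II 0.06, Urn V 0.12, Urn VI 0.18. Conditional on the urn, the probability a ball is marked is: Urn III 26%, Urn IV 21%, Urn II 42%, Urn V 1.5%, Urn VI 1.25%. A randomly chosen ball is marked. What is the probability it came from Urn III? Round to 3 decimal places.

0.502

Unnormalized posteriors (prior × likelihood):
  Urn III: 0.35 × 0.26 = 0.091
  Urn IV: 0.29 × 0.21 = 0.0609
  Urn II: 0.06 × 0.42 = 0.0252
  Urn V: 0.12 × 0.015 = 0.0018
  Urn VI: 0.18 × 0.0125 = 0.00225
Total = 0.18115.
P(Urn III | evidence) = 0.091 / 0.18115 ≈ 0.502.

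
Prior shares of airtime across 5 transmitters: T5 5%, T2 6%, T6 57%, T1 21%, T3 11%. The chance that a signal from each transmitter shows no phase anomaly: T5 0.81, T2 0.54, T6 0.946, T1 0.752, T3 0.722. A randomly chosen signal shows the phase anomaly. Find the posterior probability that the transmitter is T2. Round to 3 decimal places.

Taking complements, P(anomaly | each) = T5 0.19, T2 0.46, T6 0.054, T1 0.248, T3 0.278.
Unnormalized posteriors (prior × likelihood):
  T5: 0.05 × 0.19 = 0.0095
  T2: 0.06 × 0.46 = 0.0276
  T6: 0.57 × 0.054 = 0.03078
  T1: 0.21 × 0.248 = 0.05208
  T3: 0.11 × 0.278 = 0.03058
Sum = 0.15054.
P(T2 | evidence) = 0.0276 / 0.15054 ≈ 0.183.

0.183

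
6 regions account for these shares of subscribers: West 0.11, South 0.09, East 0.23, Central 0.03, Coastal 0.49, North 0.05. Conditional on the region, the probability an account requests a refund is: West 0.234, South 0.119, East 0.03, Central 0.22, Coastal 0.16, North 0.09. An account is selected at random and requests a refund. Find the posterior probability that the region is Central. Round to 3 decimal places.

Prior × likelihood for each hypothesis:
  West: 0.11 × 0.234 = 0.02574
  South: 0.09 × 0.119 = 0.01071
  East: 0.23 × 0.03 = 0.0069
  Central: 0.03 × 0.22 = 0.0066
  Coastal: 0.49 × 0.16 = 0.0784
  North: 0.05 × 0.09 = 0.0045
Sum = 0.13285.
P(Central | evidence) = 0.0066 / 0.13285 ≈ 0.050.

0.050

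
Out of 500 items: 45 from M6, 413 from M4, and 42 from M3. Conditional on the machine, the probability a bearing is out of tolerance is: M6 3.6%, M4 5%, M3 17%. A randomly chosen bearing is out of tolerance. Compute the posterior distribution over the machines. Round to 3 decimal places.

Compute prior × likelihood for every hypothesis:
  M6: 0.09 × 0.036 = 0.00324
  M4: 0.826 × 0.05 = 0.0413
  M3: 0.084 × 0.17 = 0.01428
Normalizing constant = 0.05882.
P(M6 | oversize) = 0.00324/0.05882 ≈ 0.055
P(M4 | oversize) = 0.0413/0.05882 ≈ 0.702
P(M3 | oversize) = 0.01428/0.05882 ≈ 0.243
(Check: 0.055+0.702+0.243 = 1.000.)

M6 0.055, M4 0.702, M3 0.243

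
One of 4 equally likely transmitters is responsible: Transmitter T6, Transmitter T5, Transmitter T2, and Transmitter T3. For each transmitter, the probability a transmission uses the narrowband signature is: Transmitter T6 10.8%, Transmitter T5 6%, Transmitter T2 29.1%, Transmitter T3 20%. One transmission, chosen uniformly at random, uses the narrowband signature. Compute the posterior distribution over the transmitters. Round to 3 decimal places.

Since the prior is uniform, the posterior is proportional to the likelihood:
  Transmitter T6: 0.108
  Transmitter T5: 0.06
  Transmitter T2: 0.291
  Transmitter T3: 0.2
Total = 0.659.
P(Transmitter T6 | narrowband) = 0.108/0.659 ≈ 0.164
P(Transmitter T5 | narrowband) = 0.06/0.659 ≈ 0.091
P(Transmitter T2 | narrowband) = 0.291/0.659 ≈ 0.442
P(Transmitter T3 | narrowband) = 0.2/0.659 ≈ 0.303
(Check: 0.164+0.091+0.442+0.303 = 1.000.)

Transmitter T6 0.164, Transmitter T5 0.091, Transmitter T2 0.442, Transmitter T3 0.303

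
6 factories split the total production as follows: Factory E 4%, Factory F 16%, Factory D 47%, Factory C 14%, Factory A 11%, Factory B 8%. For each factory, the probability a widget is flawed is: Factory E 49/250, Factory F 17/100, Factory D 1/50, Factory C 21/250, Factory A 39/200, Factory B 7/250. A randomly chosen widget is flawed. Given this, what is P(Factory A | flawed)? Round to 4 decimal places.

Prior × likelihood for each hypothesis:
  Factory E: 0.04 × 0.196 = 0.00784
  Factory F: 0.16 × 0.17 = 0.0272
  Factory D: 0.47 × 0.02 = 0.0094
  Factory C: 0.14 × 0.084 = 0.01176
  Factory A: 0.11 × 0.195 = 0.02145
  Factory B: 0.08 × 0.028 = 0.00224
Sum = 0.07989.
P(Factory A | evidence) = 0.02145 / 0.07989 ≈ 0.2685.

0.2685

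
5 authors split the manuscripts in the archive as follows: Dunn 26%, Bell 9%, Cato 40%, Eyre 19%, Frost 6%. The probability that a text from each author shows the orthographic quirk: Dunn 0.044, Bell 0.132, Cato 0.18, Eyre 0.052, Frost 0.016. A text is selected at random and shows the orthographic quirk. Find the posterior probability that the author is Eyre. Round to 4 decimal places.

By Bayes' rule, posterior ∝ prior × likelihood:
  Dunn: 0.26 × 0.044 = 0.01144
  Bell: 0.09 × 0.132 = 0.01188
  Cato: 0.4 × 0.18 = 0.072
  Eyre: 0.19 × 0.052 = 0.00988
  Frost: 0.06 × 0.016 = 0.00096
Sum = 0.10616.
P(Eyre | evidence) = 0.00988 / 0.10616 ≈ 0.0931.

0.0931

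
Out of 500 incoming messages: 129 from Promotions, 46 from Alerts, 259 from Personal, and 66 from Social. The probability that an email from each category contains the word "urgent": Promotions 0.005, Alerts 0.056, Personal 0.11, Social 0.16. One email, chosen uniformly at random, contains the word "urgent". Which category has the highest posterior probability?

Prior × likelihood for each hypothesis:
  Promotions: 0.258 × 0.005 = 0.00129
  Alerts: 0.092 × 0.056 = 0.005152
  Personal: 0.518 × 0.11 = 0.05698
  Social: 0.132 × 0.16 = 0.02112
Normalizing constant = 0.084542.
Largest term belongs to Personal, so Personal is most probable.

Personal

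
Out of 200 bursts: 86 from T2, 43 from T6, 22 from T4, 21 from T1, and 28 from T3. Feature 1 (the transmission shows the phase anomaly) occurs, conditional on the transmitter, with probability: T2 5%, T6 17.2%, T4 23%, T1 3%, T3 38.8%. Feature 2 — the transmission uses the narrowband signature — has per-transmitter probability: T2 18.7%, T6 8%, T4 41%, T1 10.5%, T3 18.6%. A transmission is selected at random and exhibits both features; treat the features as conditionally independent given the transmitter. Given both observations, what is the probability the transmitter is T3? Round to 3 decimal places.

0.364

Unnormalized posteriors (prior × likelihood):
  T2: 0.43 × 0.05 × 0.187 = 0.0040205
  T6: 0.215 × 0.172 × 0.08 = 0.0029584
  T4: 0.11 × 0.23 × 0.41 = 0.010373
  T1: 0.105 × 0.03 × 0.105 = 0.00033075
  T3: 0.14 × 0.388 × 0.186 = 0.01010352
Total = 0.02778617.
P(T3 | evidence) = 0.01010352 / 0.02778617 ≈ 0.364.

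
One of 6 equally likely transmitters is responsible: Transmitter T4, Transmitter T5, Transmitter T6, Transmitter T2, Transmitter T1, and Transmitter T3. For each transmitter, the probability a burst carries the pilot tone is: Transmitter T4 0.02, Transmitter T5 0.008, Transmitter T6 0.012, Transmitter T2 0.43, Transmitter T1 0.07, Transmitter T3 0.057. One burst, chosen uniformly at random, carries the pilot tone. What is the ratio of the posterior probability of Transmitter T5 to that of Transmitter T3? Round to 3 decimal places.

0.140

With a uniform prior (1/6 each), posterior ∝ likelihood:
  Transmitter T4: 0.02
  Transmitter T5: 0.008
  Transmitter T6: 0.012
  Transmitter T2: 0.43
  Transmitter T1: 0.07
  Transmitter T3: 0.057
Normalizing constant = 0.597.
The ratio is 0.008 / 0.057 (the normalizer cancels) = 0.140.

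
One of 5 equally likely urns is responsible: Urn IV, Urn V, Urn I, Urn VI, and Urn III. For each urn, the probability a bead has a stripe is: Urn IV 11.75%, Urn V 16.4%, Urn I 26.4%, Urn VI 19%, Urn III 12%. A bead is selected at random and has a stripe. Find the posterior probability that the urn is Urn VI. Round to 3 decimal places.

0.222

Since the prior is uniform, the posterior is proportional to the likelihood:
  Urn IV: 0.1175
  Urn V: 0.164
  Urn I: 0.264
  Urn VI: 0.19
  Urn III: 0.12
Sum = 0.8555.
P(Urn VI | evidence) = 0.19 / 0.8555 ≈ 0.222.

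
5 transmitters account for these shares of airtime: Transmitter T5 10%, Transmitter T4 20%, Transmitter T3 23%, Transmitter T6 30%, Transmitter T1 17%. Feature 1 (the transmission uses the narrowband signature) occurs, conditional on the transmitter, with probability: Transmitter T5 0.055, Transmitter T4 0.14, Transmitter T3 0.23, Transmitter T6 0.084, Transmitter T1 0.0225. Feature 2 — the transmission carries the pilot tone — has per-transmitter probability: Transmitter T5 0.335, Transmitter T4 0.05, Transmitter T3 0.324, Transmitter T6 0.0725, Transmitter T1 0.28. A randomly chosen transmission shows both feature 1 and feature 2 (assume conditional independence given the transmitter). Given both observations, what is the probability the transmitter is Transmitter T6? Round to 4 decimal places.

0.0785

Compute prior × likelihood for every hypothesis:
  Transmitter T5: 0.1 × 0.055 × 0.335 = 0.0018425
  Transmitter T4: 0.2 × 0.14 × 0.05 = 0.0014
  Transmitter T3: 0.23 × 0.23 × 0.324 = 0.0171396
  Transmitter T6: 0.3 × 0.084 × 0.0725 = 0.001827
  Transmitter T1: 0.17 × 0.0225 × 0.28 = 0.001071
Sum = 0.0232801.
P(Transmitter T6 | evidence) = 0.001827 / 0.0232801 ≈ 0.0785.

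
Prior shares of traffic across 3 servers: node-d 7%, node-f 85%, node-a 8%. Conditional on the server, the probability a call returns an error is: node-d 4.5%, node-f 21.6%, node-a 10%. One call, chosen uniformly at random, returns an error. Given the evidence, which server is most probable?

Prior × likelihood for each hypothesis:
  node-d: 0.07 × 0.045 = 0.00315
  node-f: 0.85 × 0.216 = 0.1836
  node-a: 0.08 × 0.1 = 0.008
Sum = 0.19475.
Largest term belongs to node-f, so node-f is most probable.

node-f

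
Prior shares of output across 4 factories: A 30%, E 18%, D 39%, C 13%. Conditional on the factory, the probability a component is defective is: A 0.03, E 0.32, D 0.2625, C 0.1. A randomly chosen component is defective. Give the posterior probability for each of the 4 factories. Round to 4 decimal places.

By Bayes' rule, posterior ∝ prior × likelihood:
  A: 0.3 × 0.03 = 0.009
  E: 0.18 × 0.32 = 0.0576
  D: 0.39 × 0.2625 = 0.102375
  C: 0.13 × 0.1 = 0.013
Sum = 0.181975.
P(A | defective) = 0.009/0.181975 ≈ 0.0495
P(E | defective) = 0.0576/0.181975 ≈ 0.3165
P(D | defective) = 0.102375/0.181975 ≈ 0.5626
P(C | defective) = 0.013/0.181975 ≈ 0.0714
(Check: 0.0495+0.3165+0.5626+0.0714 = 1.0000.)

A 0.0495, E 0.3165, D 0.5626, C 0.0714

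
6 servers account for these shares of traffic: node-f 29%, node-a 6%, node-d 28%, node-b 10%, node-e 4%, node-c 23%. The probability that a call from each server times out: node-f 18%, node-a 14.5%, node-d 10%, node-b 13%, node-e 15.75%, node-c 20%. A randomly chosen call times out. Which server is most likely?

node-f

Prior × likelihood for each hypothesis:
  node-f: 0.29 × 0.18 = 0.0522
  node-a: 0.06 × 0.145 = 0.0087
  node-d: 0.28 × 0.1 = 0.028
  node-b: 0.1 × 0.13 = 0.013
  node-e: 0.04 × 0.1575 = 0.0063
  node-c: 0.23 × 0.2 = 0.046
Normalizing constant = 0.1542.
Largest term belongs to node-f, so node-f is most probable.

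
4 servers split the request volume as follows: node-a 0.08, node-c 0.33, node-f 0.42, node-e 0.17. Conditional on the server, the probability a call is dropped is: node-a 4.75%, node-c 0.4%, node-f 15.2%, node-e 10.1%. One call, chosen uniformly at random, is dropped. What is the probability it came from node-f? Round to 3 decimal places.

0.741

By Bayes' rule, posterior ∝ prior × likelihood:
  node-a: 0.08 × 0.0475 = 0.0038
  node-c: 0.33 × 0.004 = 0.00132
  node-f: 0.42 × 0.152 = 0.06384
  node-e: 0.17 × 0.101 = 0.01717
Normalizing constant = 0.08613.
P(node-f | evidence) = 0.06384 / 0.08613 ≈ 0.741.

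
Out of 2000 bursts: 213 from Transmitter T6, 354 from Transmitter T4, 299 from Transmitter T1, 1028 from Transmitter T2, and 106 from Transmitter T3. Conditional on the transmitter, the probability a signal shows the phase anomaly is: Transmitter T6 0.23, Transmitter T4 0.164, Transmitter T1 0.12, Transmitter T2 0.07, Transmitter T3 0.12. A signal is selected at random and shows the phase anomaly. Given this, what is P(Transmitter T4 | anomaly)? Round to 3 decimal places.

0.255

Compute prior × likelihood for every hypothesis:
  Transmitter T6: 0.1065 × 0.23 = 0.024495
  Transmitter T4: 0.177 × 0.164 = 0.029028
  Transmitter T1: 0.1495 × 0.12 = 0.01794
  Transmitter T2: 0.514 × 0.07 = 0.03598
  Transmitter T3: 0.053 × 0.12 = 0.00636
Sum = 0.113803.
P(Transmitter T4 | evidence) = 0.029028 / 0.113803 ≈ 0.255.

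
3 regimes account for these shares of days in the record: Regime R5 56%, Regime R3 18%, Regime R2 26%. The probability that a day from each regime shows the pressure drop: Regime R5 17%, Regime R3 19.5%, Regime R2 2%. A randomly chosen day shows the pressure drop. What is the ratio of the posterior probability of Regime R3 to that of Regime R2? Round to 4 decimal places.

By Bayes' rule, posterior ∝ prior × likelihood:
  Regime R5: 0.56 × 0.17 = 0.0952
  Regime R3: 0.18 × 0.195 = 0.0351
  Regime R2: 0.26 × 0.02 = 0.0052
Sum = 0.1355.
The ratio is 0.0351 / 0.0052 (the normalizer cancels) = 6.7500.

6.7500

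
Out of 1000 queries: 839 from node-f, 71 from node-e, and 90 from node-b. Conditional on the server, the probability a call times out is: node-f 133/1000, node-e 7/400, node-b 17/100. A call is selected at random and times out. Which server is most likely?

node-f

By Bayes' rule, posterior ∝ prior × likelihood:
  node-f: 0.839 × 0.133 = 0.111587
  node-e: 0.071 × 0.0175 = 0.0012425
  node-b: 0.09 × 0.17 = 0.0153
Sum = 0.1281295.
Largest term belongs to node-f, so node-f is most probable.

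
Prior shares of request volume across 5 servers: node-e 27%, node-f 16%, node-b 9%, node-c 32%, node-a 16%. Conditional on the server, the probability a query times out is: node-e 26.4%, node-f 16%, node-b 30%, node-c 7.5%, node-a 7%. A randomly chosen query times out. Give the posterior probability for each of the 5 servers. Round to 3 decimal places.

By Bayes' rule, posterior ∝ prior × likelihood:
  node-e: 0.27 × 0.264 = 0.07128
  node-f: 0.16 × 0.16 = 0.0256
  node-b: 0.09 × 0.3 = 0.027
  node-c: 0.32 × 0.075 = 0.024
  node-a: 0.16 × 0.07 = 0.0112
Total = 0.15908.
P(node-e | timeout) = 0.07128/0.15908 ≈ 0.448
P(node-f | timeout) = 0.0256/0.15908 ≈ 0.161
P(node-b | timeout) = 0.027/0.15908 ≈ 0.170
P(node-c | timeout) = 0.024/0.15908 ≈ 0.151
P(node-a | timeout) = 0.0112/0.15908 ≈ 0.070

node-e 0.448, node-f 0.161, node-b 0.170, node-c 0.151, node-a 0.070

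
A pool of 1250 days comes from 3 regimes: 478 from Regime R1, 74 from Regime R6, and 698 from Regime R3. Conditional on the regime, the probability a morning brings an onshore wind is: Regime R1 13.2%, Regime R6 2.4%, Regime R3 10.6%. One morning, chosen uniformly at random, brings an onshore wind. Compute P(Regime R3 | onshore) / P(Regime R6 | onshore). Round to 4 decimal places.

41.6599

Compute prior × likelihood for every hypothesis:
  Regime R1: 0.3824 × 0.132 = 0.0504768
  Regime R6: 0.0592 × 0.024 = 0.0014208
  Regime R3: 0.5584 × 0.106 = 0.0591904
Normalizing constant = 0.111088.
The ratio is 0.0591904 / 0.0014208 (the normalizer cancels) = 41.6599.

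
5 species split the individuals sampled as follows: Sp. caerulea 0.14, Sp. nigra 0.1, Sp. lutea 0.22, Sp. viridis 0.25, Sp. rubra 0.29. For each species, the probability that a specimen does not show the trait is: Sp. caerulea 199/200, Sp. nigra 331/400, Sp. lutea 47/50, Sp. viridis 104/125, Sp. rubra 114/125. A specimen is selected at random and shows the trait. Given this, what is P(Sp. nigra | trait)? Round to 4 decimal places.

Taking complements, P(trait | each) = Sp. caerulea 0.005, Sp. nigra 0.1725, Sp. lutea 0.06, Sp. viridis 0.168, Sp. rubra 0.088.
By Bayes' rule, posterior ∝ prior × likelihood:
  Sp. caerulea: 0.14 × 0.005 = 0.0007
  Sp. nigra: 0.1 × 0.1725 = 0.01725
  Sp. lutea: 0.22 × 0.06 = 0.0132
  Sp. viridis: 0.25 × 0.168 = 0.042
  Sp. rubra: 0.29 × 0.088 = 0.02552
Total = 0.09867.
P(Sp. nigra | evidence) = 0.01725 / 0.09867 ≈ 0.1748.

0.1748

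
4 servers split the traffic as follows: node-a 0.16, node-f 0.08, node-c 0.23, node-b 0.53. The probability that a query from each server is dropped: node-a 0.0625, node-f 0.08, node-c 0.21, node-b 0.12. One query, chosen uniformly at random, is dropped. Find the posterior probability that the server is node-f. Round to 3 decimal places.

0.050

Prior × likelihood for each hypothesis:
  node-a: 0.16 × 0.0625 = 0.01
  node-f: 0.08 × 0.08 = 0.0064
  node-c: 0.23 × 0.21 = 0.0483
  node-b: 0.53 × 0.12 = 0.0636
Sum = 0.1283.
P(node-f | evidence) = 0.0064 / 0.1283 ≈ 0.050.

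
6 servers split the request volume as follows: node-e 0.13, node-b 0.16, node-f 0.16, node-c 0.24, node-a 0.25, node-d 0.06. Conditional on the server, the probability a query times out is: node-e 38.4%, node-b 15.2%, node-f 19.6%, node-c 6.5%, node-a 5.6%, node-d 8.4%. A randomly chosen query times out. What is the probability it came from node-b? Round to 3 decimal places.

0.173

Prior × likelihood for each hypothesis:
  node-e: 0.13 × 0.384 = 0.04992
  node-b: 0.16 × 0.152 = 0.02432
  node-f: 0.16 × 0.196 = 0.03136
  node-c: 0.24 × 0.065 = 0.0156
  node-a: 0.25 × 0.056 = 0.014
  node-d: 0.06 × 0.084 = 0.00504
Total = 0.14024.
P(node-b | evidence) = 0.02432 / 0.14024 ≈ 0.173.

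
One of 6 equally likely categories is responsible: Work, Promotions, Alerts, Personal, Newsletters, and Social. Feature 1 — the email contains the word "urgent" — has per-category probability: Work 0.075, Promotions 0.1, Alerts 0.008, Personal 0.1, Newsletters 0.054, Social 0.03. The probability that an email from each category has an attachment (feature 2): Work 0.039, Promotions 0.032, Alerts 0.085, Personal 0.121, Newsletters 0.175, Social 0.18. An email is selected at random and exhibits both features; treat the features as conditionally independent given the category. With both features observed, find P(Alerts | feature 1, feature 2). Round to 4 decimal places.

0.0201

Since the prior is uniform, the posterior is proportional to the likelihood:
  Work: 0.075 × 0.039 = 0.002925
  Promotions: 0.1 × 0.032 = 0.0032
  Alerts: 0.008 × 0.085 = 0.00068
  Personal: 0.1 × 0.121 = 0.0121
  Newsletters: 0.054 × 0.175 = 0.00945
  Social: 0.03 × 0.18 = 0.0054
Sum = 0.033755.
P(Alerts | evidence) = 0.00068 / 0.033755 ≈ 0.0201.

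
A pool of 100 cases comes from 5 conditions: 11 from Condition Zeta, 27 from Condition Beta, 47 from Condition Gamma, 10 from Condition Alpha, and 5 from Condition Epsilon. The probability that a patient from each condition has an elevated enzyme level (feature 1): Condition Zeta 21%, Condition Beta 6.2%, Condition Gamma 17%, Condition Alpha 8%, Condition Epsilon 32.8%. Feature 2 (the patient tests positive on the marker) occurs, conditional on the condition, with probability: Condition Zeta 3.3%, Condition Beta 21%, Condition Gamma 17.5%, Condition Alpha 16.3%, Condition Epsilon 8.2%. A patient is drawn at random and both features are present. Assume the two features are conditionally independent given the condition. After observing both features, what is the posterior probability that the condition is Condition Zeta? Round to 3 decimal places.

Compute prior × likelihood for every hypothesis:
  Condition Zeta: 0.11 × 0.21 × 0.033 = 0.0007623
  Condition Beta: 0.27 × 0.062 × 0.21 = 0.0035154
  Condition Gamma: 0.47 × 0.17 × 0.175 = 0.0139825
  Condition Alpha: 0.1 × 0.08 × 0.163 = 0.001304
  Condition Epsilon: 0.05 × 0.328 × 0.082 = 0.0013448
Normalizing constant = 0.020909.
P(Condition Zeta | evidence) = 0.0007623 / 0.020909 ≈ 0.036.

0.036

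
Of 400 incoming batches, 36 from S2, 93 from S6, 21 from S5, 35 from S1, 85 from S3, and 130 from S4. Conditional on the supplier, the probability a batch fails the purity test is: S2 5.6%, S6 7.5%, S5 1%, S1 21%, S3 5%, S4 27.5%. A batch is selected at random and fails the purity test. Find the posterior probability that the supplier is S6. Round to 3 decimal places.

0.123

Prior × likelihood for each hypothesis:
  S2: 0.09 × 0.056 = 0.00504
  S6: 0.2325 × 0.075 = 0.0174375
  S5: 0.0525 × 0.01 = 0.000525
  S1: 0.0875 × 0.21 = 0.018375
  S3: 0.2125 × 0.05 = 0.010625
  S4: 0.325 × 0.275 = 0.089375
Normalizing constant = 0.1413775.
P(S6 | evidence) = 0.0174375 / 0.1413775 ≈ 0.123.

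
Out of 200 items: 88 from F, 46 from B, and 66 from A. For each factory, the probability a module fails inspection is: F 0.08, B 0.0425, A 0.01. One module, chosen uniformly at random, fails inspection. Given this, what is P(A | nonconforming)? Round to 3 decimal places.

0.068

By Bayes' rule, posterior ∝ prior × likelihood:
  F: 0.44 × 0.08 = 0.0352
  B: 0.23 × 0.0425 = 0.009775
  A: 0.33 × 0.01 = 0.0033
Sum = 0.048275.
P(A | evidence) = 0.0033 / 0.048275 ≈ 0.068.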